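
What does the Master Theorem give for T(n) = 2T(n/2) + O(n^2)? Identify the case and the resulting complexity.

Master Theorem for T(n) = 2T(n/2) + O(n^2):

a = 2, b = 2, c = 2
log_b(a) = log_2(2) = 1.0000

Case 3: c = 2 > log_2(2) = 1.0000
T(n) = O(n^2) = O(n^2)

For T(n) = 2T(n/2) + O(n^2): log_2(2) = 1.0000. This is Case 3 of the Master Theorem (c > log_b(a), work dominated by root), giving O(n^2).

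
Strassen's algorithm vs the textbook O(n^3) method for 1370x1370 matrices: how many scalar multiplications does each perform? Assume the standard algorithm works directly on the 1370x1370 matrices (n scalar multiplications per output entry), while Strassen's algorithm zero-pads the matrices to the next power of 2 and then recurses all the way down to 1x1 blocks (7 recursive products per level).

Matrix multiplication for 1370x1370 matrices:

Strassen's algorithm requires power-of-2 dimensions. Pad 1370x1370 to 2048x2048 (next power of 2).

Standard algorithm: 1370^3 = 2571353000 multiplications
Strassen's algorithm: 7^(log2(2048)) = 7^11 = 1977326743 multiplications
Savings: 2571353000 - 1977326743 = 594026257 multiplications

Standard: 2571353000 multiplications (1370^3). Strassen: 1977326743 multiplications (7^11, after padding to 2048x2048). Strassen reduces 8 recursive multiplications to 7 at each level.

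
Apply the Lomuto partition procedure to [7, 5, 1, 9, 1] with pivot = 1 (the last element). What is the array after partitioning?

Lomuto partition with pivot = 1:

Initial array: [7, 5, 1, 9, 1]

arr[0]=7 > 1: no swap
arr[1]=5 > 1: no swap
arr[2]=1 <= 1: swap with position 0, array becomes [1, 5, 7, 9, 1]
arr[3]=9 > 1: no swap

Place pivot at position 1: [1, 1, 7, 9, 5]
Pivot position: 1

After partitioning with pivot 1, the array becomes [1, 1, 7, 9, 5]. The pivot is placed at index 1. All elements to the left of the pivot are <= 1, and all elements to the right are > 1.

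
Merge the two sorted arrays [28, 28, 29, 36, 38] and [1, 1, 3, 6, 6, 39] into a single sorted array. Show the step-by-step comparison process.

Merging process:

Compare 28 vs 1: take 1 from right. Merged: [1]
Compare 28 vs 1: take 1 from right. Merged: [1, 1]
Compare 28 vs 3: take 3 from right. Merged: [1, 1, 3]
Compare 28 vs 6: take 6 from right. Merged: [1, 1, 3, 6]
Compare 28 vs 6: take 6 from right. Merged: [1, 1, 3, 6, 6]
Compare 28 vs 39: take 28 from left. Merged: [1, 1, 3, 6, 6, 28]
Compare 28 vs 39: take 28 from left. Merged: [1, 1, 3, 6, 6, 28, 28]
Compare 29 vs 39: take 29 from left. Merged: [1, 1, 3, 6, 6, 28, 28, 29]
Compare 36 vs 39: take 36 from left. Merged: [1, 1, 3, 6, 6, 28, 28, 29, 36]
Compare 38 vs 39: take 38 from left. Merged: [1, 1, 3, 6, 6, 28, 28, 29, 36, 38]
Append remaining from right: [39]. Merged: [1, 1, 3, 6, 6, 28, 28, 29, 36, 38, 39]

Final merged array: [1, 1, 3, 6, 6, 28, 28, 29, 36, 38, 39]
Total comparisons: 10

The merged array is [1, 1, 3, 6, 6, 28, 28, 29, 36, 38, 39], requiring 10 comparisons. The merge step runs in O(n) time where n is the total number of elements.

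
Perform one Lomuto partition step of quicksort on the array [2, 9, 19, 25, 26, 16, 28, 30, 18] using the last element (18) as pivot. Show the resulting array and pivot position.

Lomuto partition with pivot = 18:

Initial array: [2, 9, 19, 25, 26, 16, 28, 30, 18]

arr[0]=2 <= 18: swap with position 0, array becomes [2, 9, 19, 25, 26, 16, 28, 30, 18]
arr[1]=9 <= 18: swap with position 1, array becomes [2, 9, 19, 25, 26, 16, 28, 30, 18]
arr[2]=19 > 18: no swap
arr[3]=25 > 18: no swap
arr[4]=26 > 18: no swap
arr[5]=16 <= 18: swap with position 2, array becomes [2, 9, 16, 25, 26, 19, 28, 30, 18]
arr[6]=28 > 18: no swap
arr[7]=30 > 18: no swap

Place pivot at position 3: [2, 9, 16, 18, 26, 19, 28, 30, 25]
Pivot position: 3

After partitioning with pivot 18, the array becomes [2, 9, 16, 18, 26, 19, 28, 30, 25]. The pivot is placed at index 3. All elements to the left of the pivot are <= 18, and all elements to the right are > 18.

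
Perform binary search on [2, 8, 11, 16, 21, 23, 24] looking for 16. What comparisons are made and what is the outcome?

Binary search for 16 in [2, 8, 11, 16, 21, 23, 24]:

lo=0, hi=6, mid=3, arr[mid]=16 -> Found target at index 3!

Binary search finds 16 at index 3 after 1 comparisons. The search repeatedly halves the search space by comparing with the middle element.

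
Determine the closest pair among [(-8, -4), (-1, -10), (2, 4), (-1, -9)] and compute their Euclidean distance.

Computing all pairwise distances among 4 points:

d((-8, -4), (-1, -10)) = 9.2195
d((-8, -4), (2, 4)) = 12.8062
d((-8, -4), (-1, -9)) = 8.6023
d((-1, -10), (2, 4)) = 14.3178
d((-1, -10), (-1, -9)) = 1.0 <-- minimum
d((2, 4), (-1, -9)) = 13.3417

Closest pair: (-1, -10) and (-1, -9) with distance 1.0

The closest pair is (-1, -10) and (-1, -9) with Euclidean distance 1.0. For 4 points, brute-force pairwise comparison is shown above. For large n, the divide-and-conquer algorithm (sort by x, recurse on halves, check the dividing strip) achieves O(n log n).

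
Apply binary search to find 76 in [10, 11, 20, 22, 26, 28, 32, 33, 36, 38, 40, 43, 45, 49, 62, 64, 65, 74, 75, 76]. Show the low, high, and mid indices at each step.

Binary search for 76 in [10, 11, 20, 22, 26, 28, 32, 33, 36, 38, 40, 43, 45, 49, 62, 64, 65, 74, 75, 76]:

lo=0, hi=19, mid=9, arr[mid]=38 -> 38 < 76, search right half
lo=10, hi=19, mid=14, arr[mid]=62 -> 62 < 76, search right half
lo=15, hi=19, mid=17, arr[mid]=74 -> 74 < 76, search right half
lo=18, hi=19, mid=18, arr[mid]=75 -> 75 < 76, search right half
lo=19, hi=19, mid=19, arr[mid]=76 -> Found target at index 19!

Binary search finds 76 at index 19 after 5 comparisons. The search repeatedly halves the search space by comparing with the middle element.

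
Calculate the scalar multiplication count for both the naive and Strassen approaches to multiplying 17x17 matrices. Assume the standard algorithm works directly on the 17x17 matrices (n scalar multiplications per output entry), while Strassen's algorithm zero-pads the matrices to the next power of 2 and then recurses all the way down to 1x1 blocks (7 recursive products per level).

Matrix multiplication for 17x17 matrices:

Strassen's algorithm requires power-of-2 dimensions. Pad 17x17 to 32x32 (next power of 2).

Standard algorithm: 17^3 = 4913 multiplications
Strassen's algorithm: 7^(log2(32)) = 7^5 = 16807 multiplications
Difference: 4913 - 16807 = -11894 (Strassen uses MORE here due to padding overhead — for small or just-over-power-of-2 n, padding can outweigh the per-level savings)

Standard: 4913 multiplications (17^3). Strassen: 16807 multiplications (7^5, after padding to 32x32). Strassen reduces 8 recursive multiplications to 7 at each level.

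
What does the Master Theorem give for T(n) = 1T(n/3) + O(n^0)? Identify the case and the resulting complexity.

Master Theorem for T(n) = 1T(n/3) + O(n^0):

a = 1, b = 3, c = 0
log_b(a) = log_3(1) = 0.0000

Case 2: c = 0 = log_3(1) = 0.0000
T(n) = O(n^0 log n) = O(log n)

For T(n) = 1T(n/3) + O(n^0): log_3(1) = 0.0000. This is Case 2 of the Master Theorem (c = log_b(a), equal work at all levels), giving O(log n).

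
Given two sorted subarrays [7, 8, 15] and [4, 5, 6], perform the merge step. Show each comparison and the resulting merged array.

Merging process:

Compare 7 vs 4: take 4 from right. Merged: [4]
Compare 7 vs 5: take 5 from right. Merged: [4, 5]
Compare 7 vs 6: take 6 from right. Merged: [4, 5, 6]
Append remaining from left: [7, 8, 15]. Merged: [4, 5, 6, 7, 8, 15]

Final merged array: [4, 5, 6, 7, 8, 15]
Total comparisons: 3

The merged array is [4, 5, 6, 7, 8, 15], requiring 3 comparisons. The merge step runs in O(n) time where n is the total number of elements.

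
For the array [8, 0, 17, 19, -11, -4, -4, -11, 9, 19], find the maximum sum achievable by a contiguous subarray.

Using Kadane's algorithm on [8, 0, 17, 19, -11, -4, -4, -11, 9, 19]:

Scanning through the array:
Position 1 (value 0): max_ending_here = 8, max_so_far = 8
Position 2 (value 17): max_ending_here = 25, max_so_far = 25
Position 3 (value 19): max_ending_here = 44, max_so_far = 44
Position 4 (value -11): max_ending_here = 33, max_so_far = 44
Position 5 (value -4): max_ending_here = 29, max_so_far = 44
Position 6 (value -4): max_ending_here = 25, max_so_far = 44
Position 7 (value -11): max_ending_here = 14, max_so_far = 44
Position 8 (value 9): max_ending_here = 23, max_so_far = 44
Position 9 (value 19): max_ending_here = 42, max_so_far = 44

Maximum subarray: [8, 0, 17, 19]
Maximum sum: 44

The maximum subarray is [8, 0, 17, 19] with sum 44. This subarray runs from index 0 to index 3.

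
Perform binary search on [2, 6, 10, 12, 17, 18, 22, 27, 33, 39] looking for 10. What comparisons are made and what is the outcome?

Binary search for 10 in [2, 6, 10, 12, 17, 18, 22, 27, 33, 39]:

lo=0, hi=9, mid=4, arr[mid]=17 -> 17 > 10, search left half
lo=0, hi=3, mid=1, arr[mid]=6 -> 6 < 10, search right half
lo=2, hi=3, mid=2, arr[mid]=10 -> Found target at index 2!

Binary search finds 10 at index 2 after 3 comparisons. The search repeatedly halves the search space by comparing with the middle element.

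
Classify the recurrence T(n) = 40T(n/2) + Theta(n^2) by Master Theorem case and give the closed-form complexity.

Master Theorem for T(n) = 40T(n/2) + O(n^2):

a = 40, b = 2, c = 2
log_b(a) = log_2(40) = 5.3219

Case 1: c = 2 < log_2(40) = 5.3219
T(n) = O(n^(log_2 40))

For T(n) = 40T(n/2) + O(n^2): log_2(40) = 5.3219. This is Case 1 of the Master Theorem (c < log_b(a), work dominated by leaves), giving O(n^(log_2 40)).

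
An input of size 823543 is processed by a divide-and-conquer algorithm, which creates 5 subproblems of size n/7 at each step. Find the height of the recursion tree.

For divide and conquer with division factor 7:

Problem sizes at each level:
Level 0: 823543
Level 1: 117649
Level 2: 16807
Level 3: 2401
Level 4: 343
Level 5: 49
Level 6: 7
Level 7: 1

The root is level 0 and the size-1 base case is level 7 (the tree spans levels 0 through 7, i.e. 8 levels counting the root), so the depth is the number of divisions: log_7(823543) = 7

The recursion tree depth is log_7(823543) = 7. At each level, the problem size is divided by 7, so it takes 7 divisions to reduce to a base case of size 1. The algorithm makes 5 recursive calls at each level.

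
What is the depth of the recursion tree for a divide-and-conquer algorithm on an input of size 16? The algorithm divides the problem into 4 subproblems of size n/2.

For divide and conquer with division factor 2:

Problem sizes at each level:
Level 0: 16
Level 1: 8
Level 2: 4
Level 3: 2
Level 4: 1

The root is level 0 and the size-1 base case is level 4 (the tree spans levels 0 through 4, i.e. 5 levels counting the root), so the depth is the number of divisions: log_2(16) = 4

The recursion tree depth is log_2(16) = 4. At each level, the problem size is divided by 2, so it takes 4 divisions to reduce to a base case of size 1. The algorithm makes 4 recursive calls at each level.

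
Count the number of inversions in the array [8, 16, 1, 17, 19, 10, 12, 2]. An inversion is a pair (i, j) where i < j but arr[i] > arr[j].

Finding inversions in [8, 16, 1, 17, 19, 10, 12, 2]:

(0, 2): arr[0]=8 > arr[2]=1
(0, 7): arr[0]=8 > arr[7]=2
(1, 2): arr[1]=16 > arr[2]=1
(1, 5): arr[1]=16 > arr[5]=10
(1, 6): arr[1]=16 > arr[6]=12
(1, 7): arr[1]=16 > arr[7]=2
(3, 5): arr[3]=17 > arr[5]=10
(3, 6): arr[3]=17 > arr[6]=12
(3, 7): arr[3]=17 > arr[7]=2
(4, 5): arr[4]=19 > arr[5]=10
(4, 6): arr[4]=19 > arr[6]=12
(4, 7): arr[4]=19 > arr[7]=2
(5, 7): arr[5]=10 > arr[7]=2
(6, 7): arr[6]=12 > arr[7]=2

Total inversions: 14

The array has 14 inversion(s): (0,2), (0,7), (1,2), (1,5), (1,6), (1,7), (3,5), (3,6), (3,7), (4,5), (4,6), (4,7), (5,7), (6,7). Each pair (i,j) satisfies i < j and arr[i] > arr[j].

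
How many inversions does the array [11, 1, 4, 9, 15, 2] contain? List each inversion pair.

Finding inversions in [11, 1, 4, 9, 15, 2]:

(0, 1): arr[0]=11 > arr[1]=1
(0, 2): arr[0]=11 > arr[2]=4
(0, 3): arr[0]=11 > arr[3]=9
(0, 5): arr[0]=11 > arr[5]=2
(2, 5): arr[2]=4 > arr[5]=2
(3, 5): arr[3]=9 > arr[5]=2
(4, 5): arr[4]=15 > arr[5]=2

Total inversions: 7

The array has 7 inversion(s): (0,1), (0,2), (0,3), (0,5), (2,5), (3,5), (4,5). Each pair (i,j) satisfies i < j and arr[i] > arr[j].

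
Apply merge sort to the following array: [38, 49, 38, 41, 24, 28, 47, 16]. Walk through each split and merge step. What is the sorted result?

Merge sort trace:

Split: [38, 49, 38, 41, 24, 28, 47, 16] -> [38, 49, 38, 41] and [24, 28, 47, 16]
  Split: [38, 49, 38, 41] -> [38, 49] and [38, 41]
    Split: [38, 49] -> [38] and [49]
    Merge: [38] + [49] -> [38, 49]
    Split: [38, 41] -> [38] and [41]
    Merge: [38] + [41] -> [38, 41]
  Merge: [38, 49] + [38, 41] -> [38, 38, 41, 49]
  Split: [24, 28, 47, 16] -> [24, 28] and [47, 16]
    Split: [24, 28] -> [24] and [28]
    Merge: [24] + [28] -> [24, 28]
    Split: [47, 16] -> [47] and [16]
    Merge: [47] + [16] -> [16, 47]
  Merge: [24, 28] + [16, 47] -> [16, 24, 28, 47]
Merge: [38, 38, 41, 49] + [16, 24, 28, 47] -> [16, 24, 28, 38, 38, 41, 47, 49]

Final sorted array: [16, 24, 28, 38, 38, 41, 47, 49]

The merge sort proceeds by recursively splitting the array and merging sorted halves.
After all merges, the sorted array is [16, 24, 28, 38, 38, 41, 47, 49].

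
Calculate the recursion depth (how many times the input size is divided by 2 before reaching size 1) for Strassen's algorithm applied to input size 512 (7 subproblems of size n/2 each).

For divide and conquer with division factor 2:

Problem sizes at each level:
Level 0: 512
Level 1: 256
Level 2: 128
Level 3: 64
Level 4: 32
Level 5: 16
Level 6: 8
Level 7: 4
Level 8: 2
Level 9: 1

The root is level 0 and the size-1 base case is level 9 (the tree spans levels 0 through 9, i.e. 10 levels counting the root), so the depth is the number of divisions: log_2(512) = 9

The recursion tree depth is log_2(512) = 9. At each level, the problem size is divided by 2, so it takes 9 divisions to reduce to a base case of size 1. The algorithm makes 7 recursive calls at each level.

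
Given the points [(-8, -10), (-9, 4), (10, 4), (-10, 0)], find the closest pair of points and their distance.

Computing all pairwise distances among 4 points:

d((-8, -10), (-9, 4)) = 14.0357
d((-8, -10), (10, 4)) = 22.8035
d((-8, -10), (-10, 0)) = 10.198
d((-9, 4), (10, 4)) = 19.0
d((-9, 4), (-10, 0)) = 4.1231 <-- minimum
d((10, 4), (-10, 0)) = 20.3961

Closest pair: (-9, 4) and (-10, 0) with distance 4.1231

The closest pair is (-9, 4) and (-10, 0) with Euclidean distance 4.1231. For 4 points, brute-force pairwise comparison is shown above. For large n, the divide-and-conquer algorithm (sort by x, recurse on halves, check the dividing strip) achieves O(n log n).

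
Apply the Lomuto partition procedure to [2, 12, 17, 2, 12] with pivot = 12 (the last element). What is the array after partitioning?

Lomuto partition with pivot = 12:

Initial array: [2, 12, 17, 2, 12]

arr[0]=2 <= 12: swap with position 0, array becomes [2, 12, 17, 2, 12]
arr[1]=12 <= 12: swap with position 1, array becomes [2, 12, 17, 2, 12]
arr[2]=17 > 12: no swap
arr[3]=2 <= 12: swap with position 2, array becomes [2, 12, 2, 17, 12]

Place pivot at position 3: [2, 12, 2, 12, 17]
Pivot position: 3

After partitioning with pivot 12, the array becomes [2, 12, 2, 12, 17]. The pivot is placed at index 3. All elements to the left of the pivot are <= 12, and all elements to the right are > 12.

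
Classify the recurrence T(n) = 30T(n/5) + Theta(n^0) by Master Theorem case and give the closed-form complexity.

Master Theorem for T(n) = 30T(n/5) + O(n^0):

a = 30, b = 5, c = 0
log_b(a) = log_5(30) = 2.1133

Case 1: c = 0 < log_5(30) = 2.1133
T(n) = O(n^(log_5 30))

For T(n) = 30T(n/5) + O(n^0): log_5(30) = 2.1133. This is Case 1 of the Master Theorem (c < log_b(a), work dominated by leaves), giving O(n^(log_5 30)).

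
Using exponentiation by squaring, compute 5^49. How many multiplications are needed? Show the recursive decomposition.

Computing 5^49 by squaring (build up from 5^1; each line after the first costs one multiplication):

5^1 = 5
5^2 = (5^1)^2 = 5^2 = 25
5^3 = 5 * 5^2 = 5 * 25 = 125
5^6 = (5^3)^2 = 125^2 = 15625
5^12 = (5^6)^2 = 15625^2 = 244140625
5^24 = (5^12)^2 = 244140625^2 = 59604644775390625
5^48 = (5^24)^2 = 59604644775390625^2 = 3552713678800500929355621337890625
5^49 = 5 * 5^48 = 5 * 3552713678800500929355621337890625 = 17763568394002504646778106689453125

Result: 17763568394002504646778106689453125
Multiplications needed: 7 (7 lines after 5^1)

5^49 = 17763568394002504646778106689453125. Using exponentiation by squaring, this requires 7 multiplications. The key idea: if the exponent is even, square the half-power; if odd, multiply by the base once.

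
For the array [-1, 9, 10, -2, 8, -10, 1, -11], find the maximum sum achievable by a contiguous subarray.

Using Kadane's algorithm on [-1, 9, 10, -2, 8, -10, 1, -11]:

Scanning through the array:
Position 1 (value 9): max_ending_here = 9, max_so_far = 9
Position 2 (value 10): max_ending_here = 19, max_so_far = 19
Position 3 (value -2): max_ending_here = 17, max_so_far = 19
Position 4 (value 8): max_ending_here = 25, max_so_far = 25
Position 5 (value -10): max_ending_here = 15, max_so_far = 25
Position 6 (value 1): max_ending_here = 16, max_so_far = 25
Position 7 (value -11): max_ending_here = 5, max_so_far = 25

Maximum subarray: [9, 10, -2, 8]
Maximum sum: 25

The maximum subarray is [9, 10, -2, 8] with sum 25. This subarray runs from index 1 to index 4.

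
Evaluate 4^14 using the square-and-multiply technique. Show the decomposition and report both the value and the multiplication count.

Computing 4^14 by squaring (build up from 4^1; each line after the first costs one multiplication):

4^1 = 4
4^2 = (4^1)^2 = 4^2 = 16
4^3 = 4 * 4^2 = 4 * 16 = 64
4^6 = (4^3)^2 = 64^2 = 4096
4^7 = 4 * 4^6 = 4 * 4096 = 16384
4^14 = (4^7)^2 = 16384^2 = 268435456

Result: 268435456
Multiplications needed: 5 (5 lines after 4^1)

4^14 = 268435456. Using exponentiation by squaring, this requires 5 multiplications. The key idea: if the exponent is even, square the half-power; if odd, multiply by the base once.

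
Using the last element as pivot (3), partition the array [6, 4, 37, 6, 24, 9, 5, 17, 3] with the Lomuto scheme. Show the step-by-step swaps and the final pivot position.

Lomuto partition with pivot = 3:

Initial array: [6, 4, 37, 6, 24, 9, 5, 17, 3]

arr[0]=6 > 3: no swap
arr[1]=4 > 3: no swap
arr[2]=37 > 3: no swap
arr[3]=6 > 3: no swap
arr[4]=24 > 3: no swap
arr[5]=9 > 3: no swap
arr[6]=5 > 3: no swap
arr[7]=17 > 3: no swap

Place pivot at position 0: [3, 4, 37, 6, 24, 9, 5, 17, 6]
Pivot position: 0

After partitioning with pivot 3, the array becomes [3, 4, 37, 6, 24, 9, 5, 17, 6]. The pivot is placed at index 0. All elements to the left of the pivot are <= 3, and all elements to the right are > 3.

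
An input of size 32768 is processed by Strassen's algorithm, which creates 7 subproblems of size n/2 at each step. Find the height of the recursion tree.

For divide and conquer with division factor 2:

Problem sizes at each level:
Level 0: 32768
Level 1: 16384
Level 2: 8192
Level 3: 4096
Level 4: 2048
Level 5: 1024
Level 6: 512
Level 7: 256
Level 8: 128
Level 9: 64
Level 10: 32
Level 11: 16
Level 12: 8
Level 13: 4
Level 14: 2
Level 15: 1

The root is level 0 and the size-1 base case is level 15 (the tree spans levels 0 through 15, i.e. 16 levels counting the root), so the depth is the number of divisions: log_2(32768) = 15

The recursion tree depth is log_2(32768) = 15. At each level, the problem size is divided by 2, so it takes 15 divisions to reduce to a base case of size 1. The algorithm makes 7 recursive calls at each level.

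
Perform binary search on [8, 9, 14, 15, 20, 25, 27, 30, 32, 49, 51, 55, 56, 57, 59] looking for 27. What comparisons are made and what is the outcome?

Binary search for 27 in [8, 9, 14, 15, 20, 25, 27, 30, 32, 49, 51, 55, 56, 57, 59]:

lo=0, hi=14, mid=7, arr[mid]=30 -> 30 > 27, search left half
lo=0, hi=6, mid=3, arr[mid]=15 -> 15 < 27, search right half
lo=4, hi=6, mid=5, arr[mid]=25 -> 25 < 27, search right half
lo=6, hi=6, mid=6, arr[mid]=27 -> Found target at index 6!

Binary search finds 27 at index 6 after 4 comparisons. The search repeatedly halves the search space by comparing with the middle element.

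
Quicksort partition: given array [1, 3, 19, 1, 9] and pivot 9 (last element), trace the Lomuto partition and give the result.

Lomuto partition with pivot = 9:

Initial array: [1, 3, 19, 1, 9]

arr[0]=1 <= 9: swap with position 0, array becomes [1, 3, 19, 1, 9]
arr[1]=3 <= 9: swap with position 1, array becomes [1, 3, 19, 1, 9]
arr[2]=19 > 9: no swap
arr[3]=1 <= 9: swap with position 2, array becomes [1, 3, 1, 19, 9]

Place pivot at position 3: [1, 3, 1, 9, 19]
Pivot position: 3

After partitioning with pivot 9, the array becomes [1, 3, 1, 9, 19]. The pivot is placed at index 3. All elements to the left of the pivot are <= 9, and all elements to the right are > 9.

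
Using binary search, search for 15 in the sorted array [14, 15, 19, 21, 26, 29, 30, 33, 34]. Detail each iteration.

Binary search for 15 in [14, 15, 19, 21, 26, 29, 30, 33, 34]:

lo=0, hi=8, mid=4, arr[mid]=26 -> 26 > 15, search left half
lo=0, hi=3, mid=1, arr[mid]=15 -> Found target at index 1!

Binary search finds 15 at index 1 after 2 comparisons. The search repeatedly halves the search space by comparing with the middle element.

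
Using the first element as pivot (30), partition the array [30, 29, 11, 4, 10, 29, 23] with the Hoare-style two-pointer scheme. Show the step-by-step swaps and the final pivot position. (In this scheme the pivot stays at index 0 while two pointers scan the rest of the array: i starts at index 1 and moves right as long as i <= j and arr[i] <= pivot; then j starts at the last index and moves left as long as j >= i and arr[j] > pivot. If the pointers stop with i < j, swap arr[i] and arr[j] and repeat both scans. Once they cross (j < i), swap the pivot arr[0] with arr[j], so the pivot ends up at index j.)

Hoare-style two-pointer partition with pivot = 30:

Initial array: [30, 29, 11, 4, 10, 29, 23]

Pointers start at i = 1, j = 6.
i ends at 7, j ends at 6: the pointers have crossed (j < i), so scanning stops.

Swap pivot arr[0] with arr[6] to place pivot at position 6: [23, 29, 11, 4, 10, 29, 30]
Pivot position: 6

After partitioning with pivot 30, the array becomes [23, 29, 11, 4, 10, 29, 30]. The pivot is placed at index 6. All elements to the left of the pivot are <= 30, and all elements to the right are > 30.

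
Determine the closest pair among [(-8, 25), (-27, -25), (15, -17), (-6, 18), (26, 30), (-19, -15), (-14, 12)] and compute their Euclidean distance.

Computing all pairwise distances among 7 points:

d((-8, 25), (-27, -25)) = 53.4883
d((-8, 25), (15, -17)) = 47.8853
d((-8, 25), (-6, 18)) = 7.2801 <-- minimum
d((-8, 25), (26, 30)) = 34.3657
d((-8, 25), (-19, -15)) = 41.4849
d((-8, 25), (-14, 12)) = 14.3178
d((-27, -25), (15, -17)) = 42.7551
d((-27, -25), (-6, 18)) = 47.8539
d((-27, -25), (26, 30)) = 76.3806
d((-27, -25), (-19, -15)) = 12.8062
d((-27, -25), (-14, 12)) = 39.2173
d((15, -17), (-6, 18)) = 40.8167
d((15, -17), (26, 30)) = 48.2701
d((15, -17), (-19, -15)) = 34.0588
d((15, -17), (-14, 12)) = 41.0122
d((-6, 18), (26, 30)) = 34.176
d((-6, 18), (-19, -15)) = 35.4683
d((-6, 18), (-14, 12)) = 10.0
d((26, 30), (-19, -15)) = 63.6396
d((26, 30), (-14, 12)) = 43.8634
d((-19, -15), (-14, 12)) = 27.4591

Closest pair: (-8, 25) and (-6, 18) with distance 7.2801

The closest pair is (-8, 25) and (-6, 18) with Euclidean distance 7.2801. For 7 points, brute-force pairwise comparison is shown above. For large n, the divide-and-conquer algorithm (sort by x, recurse on halves, check the dividing strip) achieves O(n log n).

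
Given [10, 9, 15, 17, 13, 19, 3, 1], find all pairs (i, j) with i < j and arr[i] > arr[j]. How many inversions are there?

Finding inversions in [10, 9, 15, 17, 13, 19, 3, 1]:

(0, 1): arr[0]=10 > arr[1]=9
(0, 6): arr[0]=10 > arr[6]=3
(0, 7): arr[0]=10 > arr[7]=1
(1, 6): arr[1]=9 > arr[6]=3
(1, 7): arr[1]=9 > arr[7]=1
(2, 4): arr[2]=15 > arr[4]=13
(2, 6): arr[2]=15 > arr[6]=3
(2, 7): arr[2]=15 > arr[7]=1
(3, 4): arr[3]=17 > arr[4]=13
(3, 6): arr[3]=17 > arr[6]=3
(3, 7): arr[3]=17 > arr[7]=1
(4, 6): arr[4]=13 > arr[6]=3
(4, 7): arr[4]=13 > arr[7]=1
(5, 6): arr[5]=19 > arr[6]=3
(5, 7): arr[5]=19 > arr[7]=1
(6, 7): arr[6]=3 > arr[7]=1

Total inversions: 16

The array has 16 inversion(s): (0,1), (0,6), (0,7), (1,6), (1,7), (2,4), (2,6), (2,7), (3,4), (3,6), (3,7), (4,6), (4,7), (5,6), (5,7), (6,7). Each pair (i,j) satisfies i < j and arr[i] > arr[j].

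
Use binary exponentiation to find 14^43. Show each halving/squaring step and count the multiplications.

Computing 14^43 by squaring (build up from 14^1; each line after the first costs one multiplication):

14^1 = 14
14^2 = (14^1)^2 = 14^2 = 196
14^4 = (14^2)^2 = 196^2 = 38416
14^5 = 14 * 14^4 = 14 * 38416 = 537824
14^10 = (14^5)^2 = 537824^2 = 289254654976
14^20 = (14^10)^2 = 289254654976^2 = 83668255425284801560576
14^21 = 14 * 14^20 = 14 * 83668255425284801560576 = 1171355575953987221848064
14^42 = (14^21)^2 = 1171355575953987221848064^2 = 1372073885318497127491074758162987278899500548096
14^43 = 14 * 14^42 = 14 * 1372073885318497127491074758162987278899500548096 = 19209034394458959784875046614281821904593007673344

Result: 19209034394458959784875046614281821904593007673344
Multiplications needed: 8 (8 lines after 14^1)

14^43 = 19209034394458959784875046614281821904593007673344. Using exponentiation by squaring, this requires 8 multiplications. The key idea: if the exponent is even, square the half-power; if odd, multiply by the base once.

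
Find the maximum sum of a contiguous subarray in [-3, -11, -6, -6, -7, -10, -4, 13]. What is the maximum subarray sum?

Using Kadane's algorithm on [-3, -11, -6, -6, -7, -10, -4, 13]:

Scanning through the array:
Position 1 (value -11): max_ending_here = -11, max_so_far = -3
Position 2 (value -6): max_ending_here = -6, max_so_far = -3
Position 3 (value -6): max_ending_here = -6, max_so_far = -3
Position 4 (value -7): max_ending_here = -7, max_so_far = -3
Position 5 (value -10): max_ending_here = -10, max_so_far = -3
Position 6 (value -4): max_ending_here = -4, max_so_far = -3
Position 7 (value 13): max_ending_here = 13, max_so_far = 13

Maximum subarray: [13]
Maximum sum: 13

The maximum subarray is [13] with sum 13. This subarray runs from index 7 to index 7.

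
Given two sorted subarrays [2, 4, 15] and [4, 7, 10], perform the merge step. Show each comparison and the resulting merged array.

Merging process:

Compare 2 vs 4: take 2 from left. Merged: [2]
Compare 4 vs 4: take 4 from left. Merged: [2, 4]
Compare 15 vs 4: take 4 from right. Merged: [2, 4, 4]
Compare 15 vs 7: take 7 from right. Merged: [2, 4, 4, 7]
Compare 15 vs 10: take 10 from right. Merged: [2, 4, 4, 7, 10]
Append remaining from left: [15]. Merged: [2, 4, 4, 7, 10, 15]

Final merged array: [2, 4, 4, 7, 10, 15]
Total comparisons: 5

The merged array is [2, 4, 4, 7, 10, 15], requiring 5 comparisons. The merge step runs in O(n) time where n is the total number of elements.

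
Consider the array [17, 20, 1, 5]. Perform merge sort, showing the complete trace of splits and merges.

Merge sort trace:

Split: [17, 20, 1, 5] -> [17, 20] and [1, 5]
  Split: [17, 20] -> [17] and [20]
  Merge: [17] + [20] -> [17, 20]
  Split: [1, 5] -> [1] and [5]
  Merge: [1] + [5] -> [1, 5]
Merge: [17, 20] + [1, 5] -> [1, 5, 17, 20]

Final sorted array: [1, 5, 17, 20]

The merge sort proceeds by recursively splitting the array and merging sorted halves.
After all merges, the sorted array is [1, 5, 17, 20].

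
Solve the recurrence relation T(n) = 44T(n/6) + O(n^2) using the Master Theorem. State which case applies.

Master Theorem for T(n) = 44T(n/6) + O(n^2):

a = 44, b = 6, c = 2
log_b(a) = log_6(44) = 2.1120

Case 1: c = 2 < log_6(44) = 2.1120
T(n) = O(n^(log_6 44))

For T(n) = 44T(n/6) + O(n^2): log_6(44) = 2.1120. This is Case 1 of the Master Theorem (c < log_b(a), work dominated by leaves), giving O(n^(log_6 44)).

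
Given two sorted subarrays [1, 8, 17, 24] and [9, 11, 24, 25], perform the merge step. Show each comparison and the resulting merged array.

Merging process:

Compare 1 vs 9: take 1 from left. Merged: [1]
Compare 8 vs 9: take 8 from left. Merged: [1, 8]
Compare 17 vs 9: take 9 from right. Merged: [1, 8, 9]
Compare 17 vs 11: take 11 from right. Merged: [1, 8, 9, 11]
Compare 17 vs 24: take 17 from left. Merged: [1, 8, 9, 11, 17]
Compare 24 vs 24: take 24 from left. Merged: [1, 8, 9, 11, 17, 24]
Append remaining from right: [24, 25]. Merged: [1, 8, 9, 11, 17, 24, 24, 25]

Final merged array: [1, 8, 9, 11, 17, 24, 24, 25]
Total comparisons: 6

The merged array is [1, 8, 9, 11, 17, 24, 24, 25], requiring 6 comparisons. The merge step runs in O(n) time where n is the total number of elements.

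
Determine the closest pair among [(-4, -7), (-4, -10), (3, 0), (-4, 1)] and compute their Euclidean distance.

Computing all pairwise distances among 4 points:

d((-4, -7), (-4, -10)) = 3.0 <-- minimum
d((-4, -7), (3, 0)) = 9.8995
d((-4, -7), (-4, 1)) = 8.0
d((-4, -10), (3, 0)) = 12.2066
d((-4, -10), (-4, 1)) = 11.0
d((3, 0), (-4, 1)) = 7.0711

Closest pair: (-4, -7) and (-4, -10) with distance 3.0

The closest pair is (-4, -7) and (-4, -10) with Euclidean distance 3.0. For 4 points, brute-force pairwise comparison is shown above. For large n, the divide-and-conquer algorithm (sort by x, recurse on halves, check the dividing strip) achieves O(n log n).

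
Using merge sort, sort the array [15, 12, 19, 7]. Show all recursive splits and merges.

Merge sort trace:

Split: [15, 12, 19, 7] -> [15, 12] and [19, 7]
  Split: [15, 12] -> [15] and [12]
  Merge: [15] + [12] -> [12, 15]
  Split: [19, 7] -> [19] and [7]
  Merge: [19] + [7] -> [7, 19]
Merge: [12, 15] + [7, 19] -> [7, 12, 15, 19]

Final sorted array: [7, 12, 15, 19]

The merge sort proceeds by recursively splitting the array and merging sorted halves.
After all merges, the sorted array is [7, 12, 15, 19].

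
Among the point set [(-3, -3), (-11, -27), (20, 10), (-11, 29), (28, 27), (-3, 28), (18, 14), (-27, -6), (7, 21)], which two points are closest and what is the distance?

Computing all pairwise distances among 9 points:

d((-3, -3), (-11, -27)) = 25.2982
d((-3, -3), (20, 10)) = 26.4197
d((-3, -3), (-11, 29)) = 32.9848
d((-3, -3), (28, 27)) = 43.1393
d((-3, -3), (-3, 28)) = 31.0
d((-3, -3), (18, 14)) = 27.0185
d((-3, -3), (-27, -6)) = 24.1868
d((-3, -3), (7, 21)) = 26.0
d((-11, -27), (20, 10)) = 48.2701
d((-11, -27), (-11, 29)) = 56.0
d((-11, -27), (28, 27)) = 66.6108
d((-11, -27), (-3, 28)) = 55.5788
d((-11, -27), (18, 14)) = 50.2195
d((-11, -27), (-27, -6)) = 26.4008
d((-11, -27), (7, 21)) = 51.264
d((20, 10), (-11, 29)) = 36.3593
d((20, 10), (28, 27)) = 18.7883
d((20, 10), (-3, 28)) = 29.2062
d((20, 10), (18, 14)) = 4.4721 <-- minimum
d((20, 10), (-27, -6)) = 49.6488
d((20, 10), (7, 21)) = 17.0294
d((-11, 29), (28, 27)) = 39.0512
d((-11, 29), (-3, 28)) = 8.0623
d((-11, 29), (18, 14)) = 32.6497
d((-11, 29), (-27, -6)) = 38.4838
d((-11, 29), (7, 21)) = 19.6977
d((28, 27), (-3, 28)) = 31.0161
d((28, 27), (18, 14)) = 16.4012
d((28, 27), (-27, -6)) = 64.1405
d((28, 27), (7, 21)) = 21.8403
d((-3, 28), (18, 14)) = 25.2389
d((-3, 28), (-27, -6)) = 41.6173
d((-3, 28), (7, 21)) = 12.2066
d((18, 14), (-27, -6)) = 49.2443
d((18, 14), (7, 21)) = 13.0384
d((-27, -6), (7, 21)) = 43.4166

Closest pair: (20, 10) and (18, 14) with distance 4.4721

The closest pair is (20, 10) and (18, 14) with Euclidean distance 4.4721. For 9 points, brute-force pairwise comparison is shown above. For large n, the divide-and-conquer algorithm (sort by x, recurse on halves, check the dividing strip) achieves O(n log n).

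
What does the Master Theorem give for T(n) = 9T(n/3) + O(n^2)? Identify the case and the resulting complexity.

Master Theorem for T(n) = 9T(n/3) + O(n^2):

a = 9, b = 3, c = 2
log_b(a) = log_3(9) = 2.0000

Case 2: c = 2 = log_3(9) = 2.0000
T(n) = O(n^2 log n) = O(n^2 log n)

For T(n) = 9T(n/3) + O(n^2): log_3(9) = 2.0000. This is Case 2 of the Master Theorem (c = log_b(a), equal work at all levels), giving O(n^2 log n).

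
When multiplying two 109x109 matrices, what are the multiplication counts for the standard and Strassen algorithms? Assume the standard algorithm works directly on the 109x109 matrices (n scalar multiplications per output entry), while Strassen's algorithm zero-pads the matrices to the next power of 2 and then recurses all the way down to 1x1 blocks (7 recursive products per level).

Matrix multiplication for 109x109 matrices:

Strassen's algorithm requires power-of-2 dimensions. Pad 109x109 to 128x128 (next power of 2).

Standard algorithm: 109^3 = 1295029 multiplications
Strassen's algorithm: 7^(log2(128)) = 7^7 = 823543 multiplications
Savings: 1295029 - 823543 = 471486 multiplications

Standard: 1295029 multiplications (109^3). Strassen: 823543 multiplications (7^7, after padding to 128x128). Strassen reduces 8 recursive multiplications to 7 at each level.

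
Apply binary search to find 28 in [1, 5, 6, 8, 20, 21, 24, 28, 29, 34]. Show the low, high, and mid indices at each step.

Binary search for 28 in [1, 5, 6, 8, 20, 21, 24, 28, 29, 34]:

lo=0, hi=9, mid=4, arr[mid]=20 -> 20 < 28, search right half
lo=5, hi=9, mid=7, arr[mid]=28 -> Found target at index 7!

Binary search finds 28 at index 7 after 2 comparisons. The search repeatedly halves the search space by comparing with the middle element.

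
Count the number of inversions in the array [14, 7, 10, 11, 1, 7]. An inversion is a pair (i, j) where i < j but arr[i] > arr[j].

Finding inversions in [14, 7, 10, 11, 1, 7]:

(0, 1): arr[0]=14 > arr[1]=7
(0, 2): arr[0]=14 > arr[2]=10
(0, 3): arr[0]=14 > arr[3]=11
(0, 4): arr[0]=14 > arr[4]=1
(0, 5): arr[0]=14 > arr[5]=7
(1, 4): arr[1]=7 > arr[4]=1
(2, 4): arr[2]=10 > arr[4]=1
(2, 5): arr[2]=10 > arr[5]=7
(3, 4): arr[3]=11 > arr[4]=1
(3, 5): arr[3]=11 > arr[5]=7

Total inversions: 10

The array has 10 inversion(s): (0,1), (0,2), (0,3), (0,4), (0,5), (1,4), (2,4), (2,5), (3,4), (3,5). Each pair (i,j) satisfies i < j and arr[i] > arr[j].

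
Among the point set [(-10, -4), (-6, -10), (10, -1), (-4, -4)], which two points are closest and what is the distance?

Computing all pairwise distances among 4 points:

d((-10, -4), (-6, -10)) = 7.2111
d((-10, -4), (10, -1)) = 20.2237
d((-10, -4), (-4, -4)) = 6.0 <-- minimum
d((-6, -10), (10, -1)) = 18.3576
d((-6, -10), (-4, -4)) = 6.3246
d((10, -1), (-4, -4)) = 14.3178

Closest pair: (-10, -4) and (-4, -4) with distance 6.0

The closest pair is (-10, -4) and (-4, -4) with Euclidean distance 6.0. For 4 points, brute-force pairwise comparison is shown above. For large n, the divide-and-conquer algorithm (sort by x, recurse on halves, check the dividing strip) achieves O(n log n).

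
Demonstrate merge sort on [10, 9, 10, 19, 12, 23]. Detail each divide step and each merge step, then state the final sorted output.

Merge sort trace:

Split: [10, 9, 10, 19, 12, 23] -> [10, 9, 10] and [19, 12, 23]
  Split: [10, 9, 10] -> [10] and [9, 10]
    Split: [9, 10] -> [9] and [10]
    Merge: [9] + [10] -> [9, 10]
  Merge: [10] + [9, 10] -> [9, 10, 10]
  Split: [19, 12, 23] -> [19] and [12, 23]
    Split: [12, 23] -> [12] and [23]
    Merge: [12] + [23] -> [12, 23]
  Merge: [19] + [12, 23] -> [12, 19, 23]
Merge: [9, 10, 10] + [12, 19, 23] -> [9, 10, 10, 12, 19, 23]

Final sorted array: [9, 10, 10, 12, 19, 23]

The merge sort proceeds by recursively splitting the array and merging sorted halves.
After all merges, the sorted array is [9, 10, 10, 12, 19, 23].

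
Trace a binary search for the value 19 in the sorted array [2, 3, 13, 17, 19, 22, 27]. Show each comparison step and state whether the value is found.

Binary search for 19 in [2, 3, 13, 17, 19, 22, 27]:

lo=0, hi=6, mid=3, arr[mid]=17 -> 17 < 19, search right half
lo=4, hi=6, mid=5, arr[mid]=22 -> 22 > 19, search left half
lo=4, hi=4, mid=4, arr[mid]=19 -> Found target at index 4!

Binary search finds 19 at index 4 after 3 comparisons. The search repeatedly halves the search space by comparing with the middle element.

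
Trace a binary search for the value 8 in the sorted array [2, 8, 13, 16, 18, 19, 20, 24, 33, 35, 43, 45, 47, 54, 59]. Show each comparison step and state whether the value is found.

Binary search for 8 in [2, 8, 13, 16, 18, 19, 20, 24, 33, 35, 43, 45, 47, 54, 59]:

lo=0, hi=14, mid=7, arr[mid]=24 -> 24 > 8, search left half
lo=0, hi=6, mid=3, arr[mid]=16 -> 16 > 8, search left half
lo=0, hi=2, mid=1, arr[mid]=8 -> Found target at index 1!

Binary search finds 8 at index 1 after 3 comparisons. The search repeatedly halves the search space by comparing with the middle element.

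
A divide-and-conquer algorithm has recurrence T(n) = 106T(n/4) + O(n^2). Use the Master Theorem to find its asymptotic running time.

Master Theorem for T(n) = 106T(n/4) + O(n^2):

a = 106, b = 4, c = 2
log_b(a) = log_4(106) = 3.3640

Case 1: c = 2 < log_4(106) = 3.3640
T(n) = O(n^(log_4 106))

For T(n) = 106T(n/4) + O(n^2): log_4(106) = 3.3640. This is Case 1 of the Master Theorem (c < log_b(a), work dominated by leaves), giving O(n^(log_4 106)).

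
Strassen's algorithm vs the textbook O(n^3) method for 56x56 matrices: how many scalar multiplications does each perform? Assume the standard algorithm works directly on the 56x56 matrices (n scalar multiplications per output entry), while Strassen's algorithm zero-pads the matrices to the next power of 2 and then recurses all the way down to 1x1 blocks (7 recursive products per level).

Matrix multiplication for 56x56 matrices:

Strassen's algorithm requires power-of-2 dimensions. Pad 56x56 to 64x64 (next power of 2).

Standard algorithm: 56^3 = 175616 multiplications
Strassen's algorithm: 7^(log2(64)) = 7^6 = 117649 multiplications
Savings: 175616 - 117649 = 57967 multiplications

Standard: 175616 multiplications (56^3). Strassen: 117649 multiplications (7^6, after padding to 64x64). Strassen reduces 8 recursive multiplications to 7 at each level.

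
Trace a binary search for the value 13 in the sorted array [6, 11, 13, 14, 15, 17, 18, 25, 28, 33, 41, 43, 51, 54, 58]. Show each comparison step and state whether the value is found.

Binary search for 13 in [6, 11, 13, 14, 15, 17, 18, 25, 28, 33, 41, 43, 51, 54, 58]:

lo=0, hi=14, mid=7, arr[mid]=25 -> 25 > 13, search left half
lo=0, hi=6, mid=3, arr[mid]=14 -> 14 > 13, search left half
lo=0, hi=2, mid=1, arr[mid]=11 -> 11 < 13, search right half
lo=2, hi=2, mid=2, arr[mid]=13 -> Found target at index 2!

Binary search finds 13 at index 2 after 4 comparisons. The search repeatedly halves the search space by comparing with the middle element.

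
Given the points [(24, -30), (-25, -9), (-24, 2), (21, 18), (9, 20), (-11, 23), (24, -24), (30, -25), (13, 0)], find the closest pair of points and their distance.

Computing all pairwise distances among 9 points:

d((24, -30), (-25, -9)) = 53.3104
d((24, -30), (-24, 2)) = 57.6888
d((24, -30), (21, 18)) = 48.0937
d((24, -30), (9, 20)) = 52.2015
d((24, -30), (-11, 23)) = 63.5138
d((24, -30), (24, -24)) = 6.0 <-- minimum
d((24, -30), (30, -25)) = 7.8102
d((24, -30), (13, 0)) = 31.9531
d((-25, -9), (-24, 2)) = 11.0454
d((-25, -9), (21, 18)) = 53.3385
d((-25, -9), (9, 20)) = 44.6878
d((-25, -9), (-11, 23)) = 34.9285
d((-25, -9), (24, -24)) = 51.2445
d((-25, -9), (30, -25)) = 57.28
d((-25, -9), (13, 0)) = 39.0512
d((-24, 2), (21, 18)) = 47.7598
d((-24, 2), (9, 20)) = 37.5899
d((-24, 2), (-11, 23)) = 24.6982
d((-24, 2), (24, -24)) = 54.5894
d((-24, 2), (30, -25)) = 60.3738
d((-24, 2), (13, 0)) = 37.054
d((21, 18), (9, 20)) = 12.1655
d((21, 18), (-11, 23)) = 32.3883
d((21, 18), (24, -24)) = 42.107
d((21, 18), (30, -25)) = 43.9318
d((21, 18), (13, 0)) = 19.6977
d((9, 20), (-11, 23)) = 20.2237
d((9, 20), (24, -24)) = 46.4866
d((9, 20), (30, -25)) = 49.6588
d((9, 20), (13, 0)) = 20.3961
d((-11, 23), (24, -24)) = 58.6003
d((-11, 23), (30, -25)) = 63.1269
d((-11, 23), (13, 0)) = 33.2415
d((24, -24), (30, -25)) = 6.0828
d((24, -24), (13, 0)) = 26.4008
d((30, -25), (13, 0)) = 30.2324

Closest pair: (24, -30) and (24, -24) with distance 6.0

The closest pair is (24, -30) and (24, -24) with Euclidean distance 6.0. For 9 points, brute-force pairwise comparison is shown above. For large n, the divide-and-conquer algorithm (sort by x, recurse on halves, check the dividing strip) achieves O(n log n).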